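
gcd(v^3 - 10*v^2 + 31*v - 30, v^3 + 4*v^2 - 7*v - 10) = v - 2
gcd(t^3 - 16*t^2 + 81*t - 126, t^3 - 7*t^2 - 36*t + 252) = t^2 - 13*t + 42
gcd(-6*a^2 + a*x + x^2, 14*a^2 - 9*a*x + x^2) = -2*a + x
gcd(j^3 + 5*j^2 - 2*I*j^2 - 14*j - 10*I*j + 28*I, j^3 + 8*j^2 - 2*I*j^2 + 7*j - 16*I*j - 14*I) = j^2 + j*(7 - 2*I) - 14*I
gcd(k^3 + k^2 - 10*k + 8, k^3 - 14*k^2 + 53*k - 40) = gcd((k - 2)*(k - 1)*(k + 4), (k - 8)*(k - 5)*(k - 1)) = k - 1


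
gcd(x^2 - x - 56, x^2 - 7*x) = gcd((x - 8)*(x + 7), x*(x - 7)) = 1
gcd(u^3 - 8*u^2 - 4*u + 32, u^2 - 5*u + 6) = u - 2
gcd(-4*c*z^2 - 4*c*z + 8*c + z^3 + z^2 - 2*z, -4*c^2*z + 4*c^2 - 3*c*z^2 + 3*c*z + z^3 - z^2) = -4*c*z + 4*c + z^2 - z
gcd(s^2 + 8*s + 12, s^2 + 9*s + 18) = s + 6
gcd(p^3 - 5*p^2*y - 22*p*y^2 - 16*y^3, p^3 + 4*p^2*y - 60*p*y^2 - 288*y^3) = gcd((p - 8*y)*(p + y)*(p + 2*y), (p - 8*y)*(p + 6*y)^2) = -p + 8*y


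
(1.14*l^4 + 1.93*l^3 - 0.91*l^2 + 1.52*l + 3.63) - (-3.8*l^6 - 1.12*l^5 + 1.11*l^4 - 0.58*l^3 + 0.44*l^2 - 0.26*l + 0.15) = 3.8*l^6 + 1.12*l^5 + 0.0299999999999998*l^4 + 2.51*l^3 - 1.35*l^2 + 1.78*l + 3.48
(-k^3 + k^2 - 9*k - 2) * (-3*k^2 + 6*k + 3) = 3*k^5 - 9*k^4 + 30*k^3 - 45*k^2 - 39*k - 6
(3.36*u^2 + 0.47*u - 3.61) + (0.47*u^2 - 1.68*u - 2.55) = 3.83*u^2 - 1.21*u - 6.16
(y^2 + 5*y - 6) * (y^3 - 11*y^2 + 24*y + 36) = y^5 - 6*y^4 - 37*y^3 + 222*y^2 + 36*y - 216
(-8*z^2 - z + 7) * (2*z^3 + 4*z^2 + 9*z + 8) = -16*z^5 - 34*z^4 - 62*z^3 - 45*z^2 + 55*z + 56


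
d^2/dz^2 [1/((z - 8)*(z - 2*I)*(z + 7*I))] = (12*z^4 + z^3*(-128 + 80*I) + z^2*(318 - 720*I) + z*(1200 + 2340*I) - 4600 - 1120*I)/(z^9 + z^8*(-24 + 15*I) + z^7*(159 - 360*I) + z^6*(280 + 3175*I) + z^5*(-6798 - 14760*I) + z^4*(27984 + 59580*I) + z^3*(-85960 - 221600*I) + z^2*(170688 + 564480*I) + z*(526848 - 1505280*I) - 1404928)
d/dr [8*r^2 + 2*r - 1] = 16*r + 2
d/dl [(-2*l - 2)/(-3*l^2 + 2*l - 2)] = 2*(-3*l^2 - 6*l + 4)/(9*l^4 - 12*l^3 + 16*l^2 - 8*l + 4)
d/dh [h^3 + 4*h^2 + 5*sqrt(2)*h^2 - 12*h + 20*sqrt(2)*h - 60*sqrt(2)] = 3*h^2 + 8*h + 10*sqrt(2)*h - 12 + 20*sqrt(2)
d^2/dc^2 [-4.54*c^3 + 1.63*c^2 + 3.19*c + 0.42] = 3.26 - 27.24*c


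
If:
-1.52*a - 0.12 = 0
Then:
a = -0.08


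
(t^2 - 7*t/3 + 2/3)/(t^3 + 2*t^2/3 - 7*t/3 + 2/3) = (t - 2)/(t^2 + t - 2)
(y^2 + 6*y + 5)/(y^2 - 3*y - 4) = (y + 5)/(y - 4)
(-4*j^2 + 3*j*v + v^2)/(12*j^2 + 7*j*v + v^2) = (-j + v)/(3*j + v)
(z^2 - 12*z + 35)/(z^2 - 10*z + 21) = (z - 5)/(z - 3)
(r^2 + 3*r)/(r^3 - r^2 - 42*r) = (r + 3)/(r^2 - r - 42)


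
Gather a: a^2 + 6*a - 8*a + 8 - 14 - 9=a^2 - 2*a - 15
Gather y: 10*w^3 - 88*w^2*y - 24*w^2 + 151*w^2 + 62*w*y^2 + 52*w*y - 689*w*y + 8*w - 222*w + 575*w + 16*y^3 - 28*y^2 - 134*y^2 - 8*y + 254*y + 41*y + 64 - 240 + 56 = 10*w^3 + 127*w^2 + 361*w + 16*y^3 + y^2*(62*w - 162) + y*(-88*w^2 - 637*w + 287) - 120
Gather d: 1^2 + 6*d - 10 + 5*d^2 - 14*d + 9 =5*d^2 - 8*d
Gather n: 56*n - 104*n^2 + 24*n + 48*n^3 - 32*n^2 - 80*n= 48*n^3 - 136*n^2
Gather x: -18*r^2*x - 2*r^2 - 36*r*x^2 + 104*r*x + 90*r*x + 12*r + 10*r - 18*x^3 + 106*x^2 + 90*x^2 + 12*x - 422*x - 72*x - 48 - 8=-2*r^2 + 22*r - 18*x^3 + x^2*(196 - 36*r) + x*(-18*r^2 + 194*r - 482) - 56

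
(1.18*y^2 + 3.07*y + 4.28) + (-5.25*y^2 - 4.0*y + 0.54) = -4.07*y^2 - 0.93*y + 4.82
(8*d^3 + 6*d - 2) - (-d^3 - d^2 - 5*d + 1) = 9*d^3 + d^2 + 11*d - 3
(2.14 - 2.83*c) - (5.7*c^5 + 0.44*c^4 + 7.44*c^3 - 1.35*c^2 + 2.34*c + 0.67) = -5.7*c^5 - 0.44*c^4 - 7.44*c^3 + 1.35*c^2 - 5.17*c + 1.47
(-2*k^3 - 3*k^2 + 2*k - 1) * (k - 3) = -2*k^4 + 3*k^3 + 11*k^2 - 7*k + 3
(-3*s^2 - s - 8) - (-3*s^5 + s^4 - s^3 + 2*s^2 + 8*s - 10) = 3*s^5 - s^4 + s^3 - 5*s^2 - 9*s + 2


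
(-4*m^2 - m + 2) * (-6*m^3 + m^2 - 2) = 24*m^5 + 2*m^4 - 13*m^3 + 10*m^2 + 2*m - 4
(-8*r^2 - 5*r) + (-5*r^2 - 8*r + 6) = -13*r^2 - 13*r + 6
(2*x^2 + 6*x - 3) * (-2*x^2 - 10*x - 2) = -4*x^4 - 32*x^3 - 58*x^2 + 18*x + 6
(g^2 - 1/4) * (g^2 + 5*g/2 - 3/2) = g^4 + 5*g^3/2 - 7*g^2/4 - 5*g/8 + 3/8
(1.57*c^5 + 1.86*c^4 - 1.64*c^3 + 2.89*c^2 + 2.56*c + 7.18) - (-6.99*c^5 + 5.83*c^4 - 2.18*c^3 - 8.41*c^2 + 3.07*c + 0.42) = 8.56*c^5 - 3.97*c^4 + 0.54*c^3 + 11.3*c^2 - 0.51*c + 6.76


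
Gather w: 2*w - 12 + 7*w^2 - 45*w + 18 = 7*w^2 - 43*w + 6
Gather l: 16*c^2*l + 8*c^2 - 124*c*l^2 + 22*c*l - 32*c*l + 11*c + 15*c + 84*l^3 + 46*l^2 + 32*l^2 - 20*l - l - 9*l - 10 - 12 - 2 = 8*c^2 + 26*c + 84*l^3 + l^2*(78 - 124*c) + l*(16*c^2 - 10*c - 30) - 24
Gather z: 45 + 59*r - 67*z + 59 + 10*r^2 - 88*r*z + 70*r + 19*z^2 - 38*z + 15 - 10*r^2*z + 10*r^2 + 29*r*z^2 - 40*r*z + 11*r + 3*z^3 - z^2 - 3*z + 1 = 20*r^2 + 140*r + 3*z^3 + z^2*(29*r + 18) + z*(-10*r^2 - 128*r - 108) + 120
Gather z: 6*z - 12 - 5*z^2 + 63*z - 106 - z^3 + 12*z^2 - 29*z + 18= -z^3 + 7*z^2 + 40*z - 100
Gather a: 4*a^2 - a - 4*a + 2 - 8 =4*a^2 - 5*a - 6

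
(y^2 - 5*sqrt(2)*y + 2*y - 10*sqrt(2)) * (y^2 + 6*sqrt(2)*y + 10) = y^4 + sqrt(2)*y^3 + 2*y^3 - 50*y^2 + 2*sqrt(2)*y^2 - 100*y - 50*sqrt(2)*y - 100*sqrt(2)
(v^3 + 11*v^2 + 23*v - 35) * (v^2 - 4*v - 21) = v^5 + 7*v^4 - 42*v^3 - 358*v^2 - 343*v + 735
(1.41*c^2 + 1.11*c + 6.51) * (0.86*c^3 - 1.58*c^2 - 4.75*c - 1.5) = 1.2126*c^5 - 1.2732*c^4 - 2.8527*c^3 - 17.6733*c^2 - 32.5875*c - 9.765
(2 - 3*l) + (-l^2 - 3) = -l^2 - 3*l - 1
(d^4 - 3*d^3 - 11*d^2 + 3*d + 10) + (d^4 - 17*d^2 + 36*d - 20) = 2*d^4 - 3*d^3 - 28*d^2 + 39*d - 10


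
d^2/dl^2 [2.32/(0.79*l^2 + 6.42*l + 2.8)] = (-2.895824*l^2 - 23.533152*l + 2.32*(1.58*l + 6.42)*(3.16*l + 12.84) - 10.26368)/(0.79*l^2 + 6.42*l + 2.8)^3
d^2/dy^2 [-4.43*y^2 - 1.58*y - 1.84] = -8.86000000000000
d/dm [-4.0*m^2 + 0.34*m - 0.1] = 0.34 - 8.0*m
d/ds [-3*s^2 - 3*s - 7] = -6*s - 3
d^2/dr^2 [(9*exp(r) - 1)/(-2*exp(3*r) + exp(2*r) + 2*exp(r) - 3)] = (-144*exp(6*r) + 90*exp(5*r) - 175*exp(4*r) + 716*exp(3*r) - 210*exp(2*r) - 38*exp(r) - 75)*exp(r)/(8*exp(9*r) - 12*exp(8*r) - 18*exp(7*r) + 59*exp(6*r) - 18*exp(5*r) - 75*exp(4*r) + 82*exp(3*r) + 9*exp(2*r) - 54*exp(r) + 27)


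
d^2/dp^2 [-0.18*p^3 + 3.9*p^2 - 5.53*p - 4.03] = 7.8 - 1.08*p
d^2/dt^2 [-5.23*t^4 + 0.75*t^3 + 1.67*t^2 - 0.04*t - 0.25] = -62.76*t^2 + 4.5*t + 3.34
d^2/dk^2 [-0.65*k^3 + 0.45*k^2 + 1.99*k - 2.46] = 0.9 - 3.9*k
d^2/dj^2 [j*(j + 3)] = 2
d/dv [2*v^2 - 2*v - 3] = 4*v - 2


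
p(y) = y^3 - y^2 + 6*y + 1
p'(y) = 3*y^2 - 2*y + 6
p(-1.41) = -12.25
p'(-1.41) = 14.78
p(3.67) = 58.98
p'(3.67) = 39.07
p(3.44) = 50.51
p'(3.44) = 34.62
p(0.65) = 4.75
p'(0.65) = 5.97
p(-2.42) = -33.55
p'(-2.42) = 28.41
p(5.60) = 178.86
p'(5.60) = 88.88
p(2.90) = 34.38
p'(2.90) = 25.43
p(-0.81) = -5.05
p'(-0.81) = 9.59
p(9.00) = 703.00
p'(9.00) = 231.00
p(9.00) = 703.00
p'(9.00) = 231.00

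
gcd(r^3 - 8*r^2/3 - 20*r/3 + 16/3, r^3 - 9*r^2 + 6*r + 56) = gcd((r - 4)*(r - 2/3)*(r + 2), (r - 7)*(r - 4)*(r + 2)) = r^2 - 2*r - 8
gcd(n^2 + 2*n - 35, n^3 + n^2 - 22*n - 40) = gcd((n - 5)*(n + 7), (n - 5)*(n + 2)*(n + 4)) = n - 5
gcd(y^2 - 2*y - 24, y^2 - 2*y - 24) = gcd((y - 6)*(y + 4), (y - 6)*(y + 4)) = y^2 - 2*y - 24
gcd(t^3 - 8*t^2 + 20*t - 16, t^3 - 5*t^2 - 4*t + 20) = t - 2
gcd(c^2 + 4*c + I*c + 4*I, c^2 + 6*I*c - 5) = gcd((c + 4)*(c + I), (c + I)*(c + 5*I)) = c + I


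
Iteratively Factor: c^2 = (c)*(c)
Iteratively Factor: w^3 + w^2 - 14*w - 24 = (w + 2)*(w^2 - w - 12) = (w + 2)*(w + 3)*(w - 4)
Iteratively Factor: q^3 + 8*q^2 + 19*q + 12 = (q + 1)*(q^2 + 7*q + 12) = (q + 1)*(q + 4)*(q + 3)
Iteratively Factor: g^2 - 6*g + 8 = (g - 2)*(g - 4)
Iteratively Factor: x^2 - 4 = (x + 2)*(x - 2)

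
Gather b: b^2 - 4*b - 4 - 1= b^2 - 4*b - 5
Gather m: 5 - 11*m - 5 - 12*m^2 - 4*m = -12*m^2 - 15*m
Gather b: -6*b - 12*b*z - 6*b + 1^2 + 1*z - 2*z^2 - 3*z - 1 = b*(-12*z - 12) - 2*z^2 - 2*z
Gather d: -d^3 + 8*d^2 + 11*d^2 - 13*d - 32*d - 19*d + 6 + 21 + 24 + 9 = -d^3 + 19*d^2 - 64*d + 60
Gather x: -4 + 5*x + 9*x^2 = 9*x^2 + 5*x - 4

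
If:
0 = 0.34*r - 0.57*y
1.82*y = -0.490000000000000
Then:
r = -0.45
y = -0.27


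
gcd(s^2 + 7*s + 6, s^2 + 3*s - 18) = s + 6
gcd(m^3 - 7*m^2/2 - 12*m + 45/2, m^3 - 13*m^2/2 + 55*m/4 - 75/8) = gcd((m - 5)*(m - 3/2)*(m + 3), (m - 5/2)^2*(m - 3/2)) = m - 3/2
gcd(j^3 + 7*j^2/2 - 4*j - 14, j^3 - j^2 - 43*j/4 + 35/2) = j^2 + 3*j/2 - 7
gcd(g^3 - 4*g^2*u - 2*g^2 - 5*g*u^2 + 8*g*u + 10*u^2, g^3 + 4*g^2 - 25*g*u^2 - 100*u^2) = -g + 5*u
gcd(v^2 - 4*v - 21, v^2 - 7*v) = v - 7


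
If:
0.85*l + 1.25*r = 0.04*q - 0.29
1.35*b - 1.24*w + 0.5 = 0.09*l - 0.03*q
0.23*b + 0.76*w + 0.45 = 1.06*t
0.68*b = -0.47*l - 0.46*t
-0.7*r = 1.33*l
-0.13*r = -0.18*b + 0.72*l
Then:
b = -0.32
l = -0.12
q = 11.95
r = 0.23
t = 0.60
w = 0.35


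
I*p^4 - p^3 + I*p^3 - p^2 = p^2*(p + I)*(I*p + I)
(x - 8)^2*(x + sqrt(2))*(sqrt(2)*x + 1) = sqrt(2)*x^4 - 16*sqrt(2)*x^3 + 3*x^3 - 48*x^2 + 65*sqrt(2)*x^2 - 16*sqrt(2)*x + 192*x + 64*sqrt(2)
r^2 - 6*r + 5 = (r - 5)*(r - 1)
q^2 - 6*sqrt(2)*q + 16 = (q - 4*sqrt(2))*(q - 2*sqrt(2))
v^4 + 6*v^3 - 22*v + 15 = (v - 1)^2*(v + 3)*(v + 5)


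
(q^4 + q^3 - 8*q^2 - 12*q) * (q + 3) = q^5 + 4*q^4 - 5*q^3 - 36*q^2 - 36*q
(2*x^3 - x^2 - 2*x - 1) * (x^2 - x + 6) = 2*x^5 - 3*x^4 + 11*x^3 - 5*x^2 - 11*x - 6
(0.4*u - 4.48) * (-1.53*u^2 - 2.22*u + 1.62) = -0.612*u^3 + 5.9664*u^2 + 10.5936*u - 7.2576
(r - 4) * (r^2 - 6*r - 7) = r^3 - 10*r^2 + 17*r + 28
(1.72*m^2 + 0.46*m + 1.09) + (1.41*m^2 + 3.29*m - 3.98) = 3.13*m^2 + 3.75*m - 2.89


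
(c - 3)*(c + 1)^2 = c^3 - c^2 - 5*c - 3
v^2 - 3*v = v*(v - 3)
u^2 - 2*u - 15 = (u - 5)*(u + 3)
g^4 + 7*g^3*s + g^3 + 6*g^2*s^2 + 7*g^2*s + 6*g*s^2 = g*(g + 1)*(g + s)*(g + 6*s)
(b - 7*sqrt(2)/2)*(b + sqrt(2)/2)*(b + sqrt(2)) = b^3 - 2*sqrt(2)*b^2 - 19*b/2 - 7*sqrt(2)/2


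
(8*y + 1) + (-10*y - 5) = -2*y - 4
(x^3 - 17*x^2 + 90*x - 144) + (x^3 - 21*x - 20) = 2*x^3 - 17*x^2 + 69*x - 164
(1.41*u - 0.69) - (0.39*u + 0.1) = 1.02*u - 0.79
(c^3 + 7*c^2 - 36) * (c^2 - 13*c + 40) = c^5 - 6*c^4 - 51*c^3 + 244*c^2 + 468*c - 1440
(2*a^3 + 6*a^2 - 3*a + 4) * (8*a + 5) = 16*a^4 + 58*a^3 + 6*a^2 + 17*a + 20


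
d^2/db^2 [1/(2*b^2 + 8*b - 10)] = (-b^2 - 4*b + 4*(b + 2)^2 + 5)/(b^2 + 4*b - 5)^3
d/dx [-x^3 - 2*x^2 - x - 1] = -3*x^2 - 4*x - 1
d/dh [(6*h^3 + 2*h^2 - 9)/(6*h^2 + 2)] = h*(9*h^3 + 9*h + 29)/(9*h^4 + 6*h^2 + 1)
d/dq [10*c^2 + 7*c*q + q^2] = 7*c + 2*q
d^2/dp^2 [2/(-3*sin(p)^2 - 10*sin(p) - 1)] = 4*(18*sin(p)^4 + 45*sin(p)^3 + 17*sin(p)^2 - 95*sin(p) - 97)/(3*sin(p)^2 + 10*sin(p) + 1)^3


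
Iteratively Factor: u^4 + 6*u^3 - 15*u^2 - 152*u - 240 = (u + 4)*(u^3 + 2*u^2 - 23*u - 60) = (u + 3)*(u + 4)*(u^2 - u - 20) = (u + 3)*(u + 4)^2*(u - 5)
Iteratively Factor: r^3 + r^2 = (r)*(r^2 + r) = r^2*(r + 1)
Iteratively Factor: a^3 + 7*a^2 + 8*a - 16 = (a + 4)*(a^2 + 3*a - 4) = (a + 4)^2*(a - 1)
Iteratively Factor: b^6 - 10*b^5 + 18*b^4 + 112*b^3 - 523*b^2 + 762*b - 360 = (b + 4)*(b^5 - 14*b^4 + 74*b^3 - 184*b^2 + 213*b - 90) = (b - 3)*(b + 4)*(b^4 - 11*b^3 + 41*b^2 - 61*b + 30) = (b - 5)*(b - 3)*(b + 4)*(b^3 - 6*b^2 + 11*b - 6) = (b - 5)*(b - 3)^2*(b + 4)*(b^2 - 3*b + 2) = (b - 5)*(b - 3)^2*(b - 1)*(b + 4)*(b - 2)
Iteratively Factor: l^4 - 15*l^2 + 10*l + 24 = (l + 1)*(l^3 - l^2 - 14*l + 24) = (l - 3)*(l + 1)*(l^2 + 2*l - 8) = (l - 3)*(l - 2)*(l + 1)*(l + 4)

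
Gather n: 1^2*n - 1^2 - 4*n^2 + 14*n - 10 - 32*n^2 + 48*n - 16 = -36*n^2 + 63*n - 27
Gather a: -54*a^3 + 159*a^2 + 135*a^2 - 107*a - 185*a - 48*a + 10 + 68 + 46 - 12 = -54*a^3 + 294*a^2 - 340*a + 112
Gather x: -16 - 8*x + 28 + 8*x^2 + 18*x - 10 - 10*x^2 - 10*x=2 - 2*x^2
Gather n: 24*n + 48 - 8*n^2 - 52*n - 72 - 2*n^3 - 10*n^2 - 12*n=-2*n^3 - 18*n^2 - 40*n - 24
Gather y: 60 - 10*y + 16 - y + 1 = 77 - 11*y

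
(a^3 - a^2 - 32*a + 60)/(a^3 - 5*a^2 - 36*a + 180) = (a - 2)/(a - 6)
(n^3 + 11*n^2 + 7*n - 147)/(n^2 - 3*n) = n + 14 + 49/n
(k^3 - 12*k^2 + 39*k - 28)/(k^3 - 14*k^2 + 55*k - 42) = (k - 4)/(k - 6)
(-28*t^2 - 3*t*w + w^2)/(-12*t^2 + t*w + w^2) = (7*t - w)/(3*t - w)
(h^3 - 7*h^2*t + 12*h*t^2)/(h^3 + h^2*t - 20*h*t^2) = (h - 3*t)/(h + 5*t)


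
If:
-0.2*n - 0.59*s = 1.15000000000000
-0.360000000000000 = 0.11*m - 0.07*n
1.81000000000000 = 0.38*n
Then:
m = -0.24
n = 4.76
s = -3.56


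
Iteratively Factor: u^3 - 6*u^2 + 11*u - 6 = (u - 1)*(u^2 - 5*u + 6) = (u - 2)*(u - 1)*(u - 3)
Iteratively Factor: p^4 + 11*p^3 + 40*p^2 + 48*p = (p + 4)*(p^3 + 7*p^2 + 12*p) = (p + 3)*(p + 4)*(p^2 + 4*p) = p*(p + 3)*(p + 4)*(p + 4)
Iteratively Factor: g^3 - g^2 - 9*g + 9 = (g - 3)*(g^2 + 2*g - 3) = (g - 3)*(g + 3)*(g - 1)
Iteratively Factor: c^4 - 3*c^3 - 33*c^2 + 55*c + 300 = (c + 3)*(c^3 - 6*c^2 - 15*c + 100) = (c - 5)*(c + 3)*(c^2 - c - 20) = (c - 5)^2*(c + 3)*(c + 4)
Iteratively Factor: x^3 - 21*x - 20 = (x - 5)*(x^2 + 5*x + 4) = (x - 5)*(x + 4)*(x + 1)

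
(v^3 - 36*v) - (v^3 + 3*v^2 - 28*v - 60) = -3*v^2 - 8*v + 60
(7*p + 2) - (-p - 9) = 8*p + 11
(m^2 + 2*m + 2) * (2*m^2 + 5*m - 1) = 2*m^4 + 9*m^3 + 13*m^2 + 8*m - 2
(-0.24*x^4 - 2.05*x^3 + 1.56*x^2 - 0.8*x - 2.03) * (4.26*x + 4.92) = -1.0224*x^5 - 9.9138*x^4 - 3.4404*x^3 + 4.2672*x^2 - 12.5838*x - 9.9876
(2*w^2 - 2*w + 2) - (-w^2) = 3*w^2 - 2*w + 2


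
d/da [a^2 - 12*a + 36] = 2*a - 12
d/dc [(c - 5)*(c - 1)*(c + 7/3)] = 3*c^2 - 22*c/3 - 9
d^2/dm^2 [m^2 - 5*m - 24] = 2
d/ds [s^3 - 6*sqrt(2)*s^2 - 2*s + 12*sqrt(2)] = 3*s^2 - 12*sqrt(2)*s - 2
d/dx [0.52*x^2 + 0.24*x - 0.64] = 1.04*x + 0.24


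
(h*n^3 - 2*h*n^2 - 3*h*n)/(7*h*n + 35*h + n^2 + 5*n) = h*n*(n^2 - 2*n - 3)/(7*h*n + 35*h + n^2 + 5*n)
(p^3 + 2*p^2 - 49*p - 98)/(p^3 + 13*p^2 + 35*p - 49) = (p^2 - 5*p - 14)/(p^2 + 6*p - 7)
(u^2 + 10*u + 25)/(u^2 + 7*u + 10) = (u + 5)/(u + 2)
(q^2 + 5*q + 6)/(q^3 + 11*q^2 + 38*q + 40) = (q + 3)/(q^2 + 9*q + 20)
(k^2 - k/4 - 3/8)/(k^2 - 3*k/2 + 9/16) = 2*(2*k + 1)/(4*k - 3)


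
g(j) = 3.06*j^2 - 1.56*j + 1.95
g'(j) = 6.12*j - 1.56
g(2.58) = 18.29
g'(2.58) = 14.23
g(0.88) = 2.95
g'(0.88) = 3.83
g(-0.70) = 4.54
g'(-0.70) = -5.84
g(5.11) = 73.88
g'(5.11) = 29.71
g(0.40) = 1.82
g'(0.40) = 0.89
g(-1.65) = 12.85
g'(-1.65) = -11.66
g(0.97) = 3.32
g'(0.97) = 4.38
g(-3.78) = 51.57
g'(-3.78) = -24.69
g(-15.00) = 713.85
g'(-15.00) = -93.36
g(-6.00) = 121.47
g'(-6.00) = -38.28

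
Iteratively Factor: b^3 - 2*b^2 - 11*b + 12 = (b - 4)*(b^2 + 2*b - 3) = (b - 4)*(b + 3)*(b - 1)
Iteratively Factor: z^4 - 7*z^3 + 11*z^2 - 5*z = (z - 1)*(z^3 - 6*z^2 + 5*z) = (z - 5)*(z - 1)*(z^2 - z) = z*(z - 5)*(z - 1)*(z - 1)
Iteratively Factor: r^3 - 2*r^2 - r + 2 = (r - 1)*(r^2 - r - 2) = (r - 1)*(r + 1)*(r - 2)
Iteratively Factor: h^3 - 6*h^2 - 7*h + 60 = (h - 4)*(h^2 - 2*h - 15) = (h - 4)*(h + 3)*(h - 5)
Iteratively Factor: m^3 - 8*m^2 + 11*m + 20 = (m - 4)*(m^2 - 4*m - 5) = (m - 4)*(m + 1)*(m - 5)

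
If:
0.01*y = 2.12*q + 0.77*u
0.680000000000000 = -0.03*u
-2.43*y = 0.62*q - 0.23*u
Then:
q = 8.21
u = -22.67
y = -4.24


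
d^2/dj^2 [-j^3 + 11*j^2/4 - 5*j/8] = 11/2 - 6*j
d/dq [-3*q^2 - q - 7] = -6*q - 1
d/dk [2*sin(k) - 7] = 2*cos(k)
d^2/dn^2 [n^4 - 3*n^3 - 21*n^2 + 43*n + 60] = 12*n^2 - 18*n - 42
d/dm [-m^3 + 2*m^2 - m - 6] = -3*m^2 + 4*m - 1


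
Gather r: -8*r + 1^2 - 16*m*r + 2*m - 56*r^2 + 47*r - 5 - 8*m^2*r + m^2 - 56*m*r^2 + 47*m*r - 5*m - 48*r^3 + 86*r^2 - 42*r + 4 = m^2 - 3*m - 48*r^3 + r^2*(30 - 56*m) + r*(-8*m^2 + 31*m - 3)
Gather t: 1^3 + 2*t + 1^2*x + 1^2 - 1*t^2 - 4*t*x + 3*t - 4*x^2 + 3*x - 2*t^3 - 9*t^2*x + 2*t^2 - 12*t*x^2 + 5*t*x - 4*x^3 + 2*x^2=-2*t^3 + t^2*(1 - 9*x) + t*(-12*x^2 + x + 5) - 4*x^3 - 2*x^2 + 4*x + 2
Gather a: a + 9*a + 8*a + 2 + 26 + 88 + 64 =18*a + 180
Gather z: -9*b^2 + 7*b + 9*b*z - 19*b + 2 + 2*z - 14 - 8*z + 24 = -9*b^2 - 12*b + z*(9*b - 6) + 12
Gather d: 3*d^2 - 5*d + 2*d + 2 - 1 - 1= 3*d^2 - 3*d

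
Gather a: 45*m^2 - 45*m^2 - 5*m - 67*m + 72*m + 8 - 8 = 0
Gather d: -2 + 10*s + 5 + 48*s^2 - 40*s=48*s^2 - 30*s + 3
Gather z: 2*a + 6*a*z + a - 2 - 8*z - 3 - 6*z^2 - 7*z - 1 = 3*a - 6*z^2 + z*(6*a - 15) - 6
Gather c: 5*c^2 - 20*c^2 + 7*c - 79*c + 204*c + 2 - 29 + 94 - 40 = -15*c^2 + 132*c + 27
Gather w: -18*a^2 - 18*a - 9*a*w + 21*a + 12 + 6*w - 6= -18*a^2 + 3*a + w*(6 - 9*a) + 6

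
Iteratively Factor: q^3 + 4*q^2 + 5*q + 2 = (q + 1)*(q^2 + 3*q + 2) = (q + 1)^2*(q + 2)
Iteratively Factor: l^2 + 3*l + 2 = (l + 2)*(l + 1)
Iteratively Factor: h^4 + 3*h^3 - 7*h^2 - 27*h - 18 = (h - 3)*(h^3 + 6*h^2 + 11*h + 6) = (h - 3)*(h + 1)*(h^2 + 5*h + 6) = (h - 3)*(h + 1)*(h + 3)*(h + 2)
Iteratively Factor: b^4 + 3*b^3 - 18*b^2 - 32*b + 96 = (b - 2)*(b^3 + 5*b^2 - 8*b - 48) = (b - 3)*(b - 2)*(b^2 + 8*b + 16) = (b - 3)*(b - 2)*(b + 4)*(b + 4)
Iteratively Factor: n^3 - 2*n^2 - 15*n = (n + 3)*(n^2 - 5*n) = (n - 5)*(n + 3)*(n)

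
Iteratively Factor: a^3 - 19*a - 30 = (a + 3)*(a^2 - 3*a - 10) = (a - 5)*(a + 3)*(a + 2)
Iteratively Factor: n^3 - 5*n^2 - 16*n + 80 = (n - 4)*(n^2 - n - 20) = (n - 5)*(n - 4)*(n + 4)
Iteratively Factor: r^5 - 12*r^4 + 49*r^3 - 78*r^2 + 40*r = (r - 1)*(r^4 - 11*r^3 + 38*r^2 - 40*r) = r*(r - 1)*(r^3 - 11*r^2 + 38*r - 40) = r*(r - 4)*(r - 1)*(r^2 - 7*r + 10) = r*(r - 5)*(r - 4)*(r - 1)*(r - 2)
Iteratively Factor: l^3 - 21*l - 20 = (l + 1)*(l^2 - l - 20) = (l + 1)*(l + 4)*(l - 5)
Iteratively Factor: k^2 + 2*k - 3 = (k + 3)*(k - 1)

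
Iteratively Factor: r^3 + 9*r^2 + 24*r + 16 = (r + 4)*(r^2 + 5*r + 4) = (r + 1)*(r + 4)*(r + 4)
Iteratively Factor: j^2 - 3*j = (j)*(j - 3)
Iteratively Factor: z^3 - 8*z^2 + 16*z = (z - 4)*(z^2 - 4*z) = z*(z - 4)*(z - 4)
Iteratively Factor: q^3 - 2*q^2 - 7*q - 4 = (q + 1)*(q^2 - 3*q - 4) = (q + 1)^2*(q - 4)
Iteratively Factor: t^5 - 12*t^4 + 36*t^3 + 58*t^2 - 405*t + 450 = (t - 5)*(t^4 - 7*t^3 + t^2 + 63*t - 90) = (t - 5)^2*(t^3 - 2*t^2 - 9*t + 18) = (t - 5)^2*(t + 3)*(t^2 - 5*t + 6) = (t - 5)^2*(t - 3)*(t + 3)*(t - 2)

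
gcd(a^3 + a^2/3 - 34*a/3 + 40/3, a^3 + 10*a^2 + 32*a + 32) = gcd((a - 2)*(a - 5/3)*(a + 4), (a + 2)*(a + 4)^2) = a + 4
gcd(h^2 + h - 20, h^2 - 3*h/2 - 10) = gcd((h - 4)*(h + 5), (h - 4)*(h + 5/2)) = h - 4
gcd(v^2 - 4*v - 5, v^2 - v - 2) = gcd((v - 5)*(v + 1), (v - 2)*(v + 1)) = v + 1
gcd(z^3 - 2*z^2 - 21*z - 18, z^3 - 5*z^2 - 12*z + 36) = z^2 - 3*z - 18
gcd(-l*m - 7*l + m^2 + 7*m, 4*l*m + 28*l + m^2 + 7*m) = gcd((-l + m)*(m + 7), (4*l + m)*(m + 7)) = m + 7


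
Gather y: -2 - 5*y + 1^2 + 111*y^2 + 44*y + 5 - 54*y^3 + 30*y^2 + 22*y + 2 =-54*y^3 + 141*y^2 + 61*y + 6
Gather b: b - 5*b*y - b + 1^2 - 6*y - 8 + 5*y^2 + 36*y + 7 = -5*b*y + 5*y^2 + 30*y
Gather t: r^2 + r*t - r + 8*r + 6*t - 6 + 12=r^2 + 7*r + t*(r + 6) + 6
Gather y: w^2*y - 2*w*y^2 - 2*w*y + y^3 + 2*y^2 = y^3 + y^2*(2 - 2*w) + y*(w^2 - 2*w)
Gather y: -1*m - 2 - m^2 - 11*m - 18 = -m^2 - 12*m - 20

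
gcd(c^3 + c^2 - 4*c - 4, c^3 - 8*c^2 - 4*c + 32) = c^2 - 4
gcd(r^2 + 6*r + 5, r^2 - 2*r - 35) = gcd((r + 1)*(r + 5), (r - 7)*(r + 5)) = r + 5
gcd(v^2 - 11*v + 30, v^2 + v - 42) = v - 6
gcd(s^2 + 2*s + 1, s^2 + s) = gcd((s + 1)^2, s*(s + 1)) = s + 1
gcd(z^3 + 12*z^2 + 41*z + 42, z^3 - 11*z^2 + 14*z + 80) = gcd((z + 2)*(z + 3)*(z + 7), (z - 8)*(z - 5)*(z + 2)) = z + 2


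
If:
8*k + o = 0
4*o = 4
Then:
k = -1/8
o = 1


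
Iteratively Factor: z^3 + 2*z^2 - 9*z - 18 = (z - 3)*(z^2 + 5*z + 6) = (z - 3)*(z + 3)*(z + 2)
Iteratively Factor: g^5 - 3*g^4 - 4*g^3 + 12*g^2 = (g - 3)*(g^4 - 4*g^2) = g*(g - 3)*(g^3 - 4*g) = g*(g - 3)*(g + 2)*(g^2 - 2*g) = g*(g - 3)*(g - 2)*(g + 2)*(g)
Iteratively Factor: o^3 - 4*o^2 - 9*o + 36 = (o + 3)*(o^2 - 7*o + 12) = (o - 4)*(o + 3)*(o - 3)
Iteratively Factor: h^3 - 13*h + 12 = (h - 3)*(h^2 + 3*h - 4) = (h - 3)*(h + 4)*(h - 1)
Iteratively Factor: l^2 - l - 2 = (l - 2)*(l + 1)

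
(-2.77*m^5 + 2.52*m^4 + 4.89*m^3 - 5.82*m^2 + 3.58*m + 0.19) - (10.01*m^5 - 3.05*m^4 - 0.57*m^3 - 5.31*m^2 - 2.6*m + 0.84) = -12.78*m^5 + 5.57*m^4 + 5.46*m^3 - 0.510000000000001*m^2 + 6.18*m - 0.65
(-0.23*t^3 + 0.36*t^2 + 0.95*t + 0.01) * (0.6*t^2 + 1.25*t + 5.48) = -0.138*t^5 - 0.0715*t^4 - 0.2404*t^3 + 3.1663*t^2 + 5.2185*t + 0.0548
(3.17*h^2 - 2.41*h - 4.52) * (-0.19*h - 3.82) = -0.6023*h^3 - 11.6515*h^2 + 10.065*h + 17.2664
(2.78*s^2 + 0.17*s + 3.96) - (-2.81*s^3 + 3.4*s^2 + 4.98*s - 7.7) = 2.81*s^3 - 0.62*s^2 - 4.81*s + 11.66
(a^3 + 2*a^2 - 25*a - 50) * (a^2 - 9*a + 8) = a^5 - 7*a^4 - 35*a^3 + 191*a^2 + 250*a - 400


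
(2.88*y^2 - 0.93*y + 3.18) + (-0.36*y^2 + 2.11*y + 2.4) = 2.52*y^2 + 1.18*y + 5.58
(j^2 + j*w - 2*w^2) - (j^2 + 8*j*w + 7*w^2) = -7*j*w - 9*w^2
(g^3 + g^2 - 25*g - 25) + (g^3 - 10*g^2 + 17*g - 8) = 2*g^3 - 9*g^2 - 8*g - 33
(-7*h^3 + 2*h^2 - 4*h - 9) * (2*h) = -14*h^4 + 4*h^3 - 8*h^2 - 18*h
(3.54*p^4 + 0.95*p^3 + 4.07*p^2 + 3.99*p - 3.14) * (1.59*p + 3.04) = 5.6286*p^5 + 12.2721*p^4 + 9.3593*p^3 + 18.7169*p^2 + 7.137*p - 9.5456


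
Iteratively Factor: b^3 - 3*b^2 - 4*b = (b - 4)*(b^2 + b) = (b - 4)*(b + 1)*(b)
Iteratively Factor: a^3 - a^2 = (a - 1)*(a^2) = a*(a - 1)*(a)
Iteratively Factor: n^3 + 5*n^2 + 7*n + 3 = (n + 1)*(n^2 + 4*n + 3) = (n + 1)*(n + 3)*(n + 1)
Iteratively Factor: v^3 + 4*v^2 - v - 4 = (v + 1)*(v^2 + 3*v - 4) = (v - 1)*(v + 1)*(v + 4)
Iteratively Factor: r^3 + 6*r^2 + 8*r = (r)*(r^2 + 6*r + 8) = r*(r + 2)*(r + 4)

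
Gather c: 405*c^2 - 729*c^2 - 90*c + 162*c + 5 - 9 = -324*c^2 + 72*c - 4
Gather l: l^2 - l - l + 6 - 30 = l^2 - 2*l - 24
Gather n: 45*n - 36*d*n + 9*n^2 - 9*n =9*n^2 + n*(36 - 36*d)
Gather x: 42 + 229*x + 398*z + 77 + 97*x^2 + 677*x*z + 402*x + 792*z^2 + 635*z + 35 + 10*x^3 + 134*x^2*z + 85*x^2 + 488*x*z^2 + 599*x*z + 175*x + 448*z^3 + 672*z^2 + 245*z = 10*x^3 + x^2*(134*z + 182) + x*(488*z^2 + 1276*z + 806) + 448*z^3 + 1464*z^2 + 1278*z + 154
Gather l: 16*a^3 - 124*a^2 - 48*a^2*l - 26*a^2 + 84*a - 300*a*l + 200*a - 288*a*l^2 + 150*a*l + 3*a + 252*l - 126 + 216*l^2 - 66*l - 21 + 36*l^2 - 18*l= 16*a^3 - 150*a^2 + 287*a + l^2*(252 - 288*a) + l*(-48*a^2 - 150*a + 168) - 147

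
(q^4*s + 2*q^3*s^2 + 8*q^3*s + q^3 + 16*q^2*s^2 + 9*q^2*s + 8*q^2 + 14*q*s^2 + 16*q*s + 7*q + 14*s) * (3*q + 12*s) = 3*q^5*s + 18*q^4*s^2 + 24*q^4*s + 3*q^4 + 24*q^3*s^3 + 144*q^3*s^2 + 39*q^3*s + 24*q^3 + 192*q^2*s^3 + 150*q^2*s^2 + 144*q^2*s + 21*q^2 + 168*q*s^3 + 192*q*s^2 + 126*q*s + 168*s^2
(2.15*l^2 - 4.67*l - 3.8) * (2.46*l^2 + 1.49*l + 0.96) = 5.289*l^4 - 8.2847*l^3 - 14.2423*l^2 - 10.1452*l - 3.648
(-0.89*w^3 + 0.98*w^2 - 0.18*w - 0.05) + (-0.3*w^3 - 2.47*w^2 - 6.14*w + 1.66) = -1.19*w^3 - 1.49*w^2 - 6.32*w + 1.61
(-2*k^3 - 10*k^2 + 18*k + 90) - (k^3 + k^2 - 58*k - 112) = -3*k^3 - 11*k^2 + 76*k + 202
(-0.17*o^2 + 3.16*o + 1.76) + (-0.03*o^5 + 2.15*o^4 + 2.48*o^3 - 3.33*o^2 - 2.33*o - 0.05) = -0.03*o^5 + 2.15*o^4 + 2.48*o^3 - 3.5*o^2 + 0.83*o + 1.71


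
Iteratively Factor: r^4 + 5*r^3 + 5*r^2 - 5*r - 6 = (r + 1)*(r^3 + 4*r^2 + r - 6) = (r + 1)*(r + 3)*(r^2 + r - 2) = (r - 1)*(r + 1)*(r + 3)*(r + 2)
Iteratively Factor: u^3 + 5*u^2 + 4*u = (u + 1)*(u^2 + 4*u) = u*(u + 1)*(u + 4)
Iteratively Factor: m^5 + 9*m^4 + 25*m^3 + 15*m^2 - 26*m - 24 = (m + 1)*(m^4 + 8*m^3 + 17*m^2 - 2*m - 24) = (m + 1)*(m + 4)*(m^3 + 4*m^2 + m - 6) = (m - 1)*(m + 1)*(m + 4)*(m^2 + 5*m + 6) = (m - 1)*(m + 1)*(m + 2)*(m + 4)*(m + 3)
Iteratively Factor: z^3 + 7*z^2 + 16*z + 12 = (z + 2)*(z^2 + 5*z + 6) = (z + 2)^2*(z + 3)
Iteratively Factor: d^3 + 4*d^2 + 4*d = (d + 2)*(d^2 + 2*d) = (d + 2)^2*(d)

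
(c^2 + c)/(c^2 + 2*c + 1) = c/(c + 1)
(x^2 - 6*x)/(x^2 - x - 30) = x/(x + 5)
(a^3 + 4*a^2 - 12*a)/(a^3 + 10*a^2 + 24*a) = (a - 2)/(a + 4)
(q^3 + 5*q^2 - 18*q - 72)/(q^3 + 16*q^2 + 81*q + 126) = (q - 4)/(q + 7)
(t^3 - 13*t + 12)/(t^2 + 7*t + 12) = (t^2 - 4*t + 3)/(t + 3)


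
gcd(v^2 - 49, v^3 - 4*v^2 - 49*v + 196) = v^2 - 49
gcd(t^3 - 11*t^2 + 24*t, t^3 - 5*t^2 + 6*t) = t^2 - 3*t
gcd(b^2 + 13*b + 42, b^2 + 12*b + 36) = b + 6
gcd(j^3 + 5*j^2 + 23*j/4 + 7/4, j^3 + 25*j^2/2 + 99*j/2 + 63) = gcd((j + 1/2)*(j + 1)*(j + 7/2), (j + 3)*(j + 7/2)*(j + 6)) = j + 7/2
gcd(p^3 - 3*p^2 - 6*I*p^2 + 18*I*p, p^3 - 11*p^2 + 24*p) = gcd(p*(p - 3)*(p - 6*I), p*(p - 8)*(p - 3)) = p^2 - 3*p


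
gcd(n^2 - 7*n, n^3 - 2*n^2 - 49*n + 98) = n - 7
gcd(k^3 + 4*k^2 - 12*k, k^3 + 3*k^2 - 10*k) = k^2 - 2*k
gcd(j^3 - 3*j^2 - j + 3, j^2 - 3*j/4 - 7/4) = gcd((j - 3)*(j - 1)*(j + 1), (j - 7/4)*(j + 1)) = j + 1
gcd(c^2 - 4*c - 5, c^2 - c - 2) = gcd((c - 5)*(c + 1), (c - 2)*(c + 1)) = c + 1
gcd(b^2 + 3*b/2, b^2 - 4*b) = b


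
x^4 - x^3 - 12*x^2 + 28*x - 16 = (x - 2)^2*(x - 1)*(x + 4)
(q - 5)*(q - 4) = q^2 - 9*q + 20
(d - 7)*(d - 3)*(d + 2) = d^3 - 8*d^2 + d + 42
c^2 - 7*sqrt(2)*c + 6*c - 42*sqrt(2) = (c + 6)*(c - 7*sqrt(2))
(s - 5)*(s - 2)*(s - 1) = s^3 - 8*s^2 + 17*s - 10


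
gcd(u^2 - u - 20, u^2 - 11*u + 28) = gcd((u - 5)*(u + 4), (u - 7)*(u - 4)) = 1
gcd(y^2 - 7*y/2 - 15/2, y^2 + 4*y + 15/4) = y + 3/2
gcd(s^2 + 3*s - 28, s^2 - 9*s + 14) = 1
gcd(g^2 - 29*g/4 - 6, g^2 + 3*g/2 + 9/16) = g + 3/4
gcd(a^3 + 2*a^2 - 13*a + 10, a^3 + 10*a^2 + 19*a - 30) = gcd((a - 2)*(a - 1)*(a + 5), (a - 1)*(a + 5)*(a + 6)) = a^2 + 4*a - 5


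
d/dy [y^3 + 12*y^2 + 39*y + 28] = 3*y^2 + 24*y + 39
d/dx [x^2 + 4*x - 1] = 2*x + 4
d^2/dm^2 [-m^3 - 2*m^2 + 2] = -6*m - 4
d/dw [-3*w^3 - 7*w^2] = w*(-9*w - 14)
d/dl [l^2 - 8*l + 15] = 2*l - 8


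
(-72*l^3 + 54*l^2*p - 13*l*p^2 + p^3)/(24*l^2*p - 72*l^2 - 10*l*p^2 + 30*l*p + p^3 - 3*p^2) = (-3*l + p)/(p - 3)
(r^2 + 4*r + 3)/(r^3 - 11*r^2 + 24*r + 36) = (r + 3)/(r^2 - 12*r + 36)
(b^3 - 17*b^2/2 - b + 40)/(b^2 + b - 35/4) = 2*(b^2 - 6*b - 16)/(2*b + 7)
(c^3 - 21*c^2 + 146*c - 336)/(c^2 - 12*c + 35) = (c^2 - 14*c + 48)/(c - 5)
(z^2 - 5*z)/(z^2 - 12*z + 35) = z/(z - 7)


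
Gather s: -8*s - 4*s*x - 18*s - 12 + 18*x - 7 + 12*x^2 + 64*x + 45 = s*(-4*x - 26) + 12*x^2 + 82*x + 26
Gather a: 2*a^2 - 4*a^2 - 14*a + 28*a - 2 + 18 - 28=-2*a^2 + 14*a - 12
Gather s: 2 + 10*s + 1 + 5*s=15*s + 3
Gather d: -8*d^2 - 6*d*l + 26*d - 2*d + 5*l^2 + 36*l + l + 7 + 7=-8*d^2 + d*(24 - 6*l) + 5*l^2 + 37*l + 14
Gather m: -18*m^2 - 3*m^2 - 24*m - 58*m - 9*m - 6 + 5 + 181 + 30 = -21*m^2 - 91*m + 210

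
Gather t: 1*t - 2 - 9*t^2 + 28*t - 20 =-9*t^2 + 29*t - 22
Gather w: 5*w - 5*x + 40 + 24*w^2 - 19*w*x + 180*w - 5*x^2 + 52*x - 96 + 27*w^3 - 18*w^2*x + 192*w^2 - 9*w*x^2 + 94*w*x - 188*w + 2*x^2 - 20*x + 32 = 27*w^3 + w^2*(216 - 18*x) + w*(-9*x^2 + 75*x - 3) - 3*x^2 + 27*x - 24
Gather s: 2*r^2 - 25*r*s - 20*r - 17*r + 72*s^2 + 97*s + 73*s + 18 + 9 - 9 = 2*r^2 - 37*r + 72*s^2 + s*(170 - 25*r) + 18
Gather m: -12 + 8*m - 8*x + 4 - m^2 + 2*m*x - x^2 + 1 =-m^2 + m*(2*x + 8) - x^2 - 8*x - 7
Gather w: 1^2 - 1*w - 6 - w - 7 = -2*w - 12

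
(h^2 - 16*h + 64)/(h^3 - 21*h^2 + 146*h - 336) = (h - 8)/(h^2 - 13*h + 42)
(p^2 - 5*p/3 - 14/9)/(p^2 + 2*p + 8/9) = (3*p - 7)/(3*p + 4)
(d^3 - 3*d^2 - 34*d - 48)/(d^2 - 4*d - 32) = (d^2 + 5*d + 6)/(d + 4)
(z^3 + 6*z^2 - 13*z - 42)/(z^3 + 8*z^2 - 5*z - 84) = (z + 2)/(z + 4)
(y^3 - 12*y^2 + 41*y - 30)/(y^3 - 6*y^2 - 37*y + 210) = (y^2 - 7*y + 6)/(y^2 - y - 42)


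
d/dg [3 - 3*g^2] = -6*g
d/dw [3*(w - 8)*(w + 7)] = 6*w - 3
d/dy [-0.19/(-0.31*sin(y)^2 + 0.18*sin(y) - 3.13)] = (0.0342 - 0.1178*sin(y))*cos(y)/(0.31*sin(y)^2 - 0.18*sin(y) + 3.13)^2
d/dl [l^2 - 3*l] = 2*l - 3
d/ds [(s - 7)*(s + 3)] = 2*s - 4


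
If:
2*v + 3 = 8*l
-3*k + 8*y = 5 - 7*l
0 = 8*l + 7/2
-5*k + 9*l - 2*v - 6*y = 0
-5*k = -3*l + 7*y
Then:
No Solution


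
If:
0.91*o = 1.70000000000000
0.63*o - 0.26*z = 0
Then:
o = 1.87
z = 4.53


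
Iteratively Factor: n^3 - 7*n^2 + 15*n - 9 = (n - 3)*(n^2 - 4*n + 3) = (n - 3)^2*(n - 1)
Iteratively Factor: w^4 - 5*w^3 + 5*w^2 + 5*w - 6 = (w - 2)*(w^3 - 3*w^2 - w + 3) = (w - 2)*(w - 1)*(w^2 - 2*w - 3) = (w - 3)*(w - 2)*(w - 1)*(w + 1)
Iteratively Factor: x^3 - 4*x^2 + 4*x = (x - 2)*(x^2 - 2*x) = x*(x - 2)*(x - 2)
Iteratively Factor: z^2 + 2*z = (z)*(z + 2)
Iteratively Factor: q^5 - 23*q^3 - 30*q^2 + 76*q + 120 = (q + 2)*(q^4 - 2*q^3 - 19*q^2 + 8*q + 60) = (q - 5)*(q + 2)*(q^3 + 3*q^2 - 4*q - 12) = (q - 5)*(q + 2)^2*(q^2 + q - 6) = (q - 5)*(q - 2)*(q + 2)^2*(q + 3)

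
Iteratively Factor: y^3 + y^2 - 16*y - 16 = (y - 4)*(y^2 + 5*y + 4) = (y - 4)*(y + 4)*(y + 1)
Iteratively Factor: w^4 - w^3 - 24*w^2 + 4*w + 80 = (w + 4)*(w^3 - 5*w^2 - 4*w + 20) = (w - 2)*(w + 4)*(w^2 - 3*w - 10) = (w - 5)*(w - 2)*(w + 4)*(w + 2)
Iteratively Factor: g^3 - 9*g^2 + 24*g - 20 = (g - 2)*(g^2 - 7*g + 10) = (g - 5)*(g - 2)*(g - 2)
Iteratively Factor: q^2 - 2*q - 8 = (q + 2)*(q - 4)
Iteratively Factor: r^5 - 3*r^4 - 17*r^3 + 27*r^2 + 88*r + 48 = (r - 4)*(r^4 + r^3 - 13*r^2 - 25*r - 12) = (r - 4)^2*(r^3 + 5*r^2 + 7*r + 3) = (r - 4)^2*(r + 3)*(r^2 + 2*r + 1) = (r - 4)^2*(r + 1)*(r + 3)*(r + 1)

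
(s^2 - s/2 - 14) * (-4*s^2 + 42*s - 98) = -4*s^4 + 44*s^3 - 63*s^2 - 539*s + 1372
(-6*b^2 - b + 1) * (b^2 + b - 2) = -6*b^4 - 7*b^3 + 12*b^2 + 3*b - 2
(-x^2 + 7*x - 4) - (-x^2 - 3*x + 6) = 10*x - 10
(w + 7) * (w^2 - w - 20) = w^3 + 6*w^2 - 27*w - 140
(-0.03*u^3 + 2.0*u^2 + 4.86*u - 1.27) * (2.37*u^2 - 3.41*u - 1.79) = -0.0711*u^5 + 4.8423*u^4 + 4.7519*u^3 - 23.1625*u^2 - 4.3687*u + 2.2733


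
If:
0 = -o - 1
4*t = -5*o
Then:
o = -1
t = 5/4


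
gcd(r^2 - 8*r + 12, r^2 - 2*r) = r - 2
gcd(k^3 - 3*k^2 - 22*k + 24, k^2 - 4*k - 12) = k - 6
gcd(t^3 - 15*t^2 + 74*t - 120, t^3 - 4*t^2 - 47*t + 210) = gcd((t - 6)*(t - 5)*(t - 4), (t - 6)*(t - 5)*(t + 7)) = t^2 - 11*t + 30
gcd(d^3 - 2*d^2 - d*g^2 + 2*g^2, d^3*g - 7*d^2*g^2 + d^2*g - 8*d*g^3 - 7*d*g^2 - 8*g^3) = d + g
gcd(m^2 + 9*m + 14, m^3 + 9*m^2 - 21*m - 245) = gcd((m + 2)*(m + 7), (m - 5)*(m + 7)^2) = m + 7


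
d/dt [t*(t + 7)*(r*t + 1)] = 3*r*t^2 + 14*r*t + 2*t + 7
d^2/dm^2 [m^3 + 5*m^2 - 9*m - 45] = 6*m + 10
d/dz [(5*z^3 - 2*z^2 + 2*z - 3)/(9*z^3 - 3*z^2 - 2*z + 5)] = (3*z^4 - 56*z^3 + 166*z^2 - 38*z + 4)/(81*z^6 - 54*z^5 - 27*z^4 + 102*z^3 - 26*z^2 - 20*z + 25)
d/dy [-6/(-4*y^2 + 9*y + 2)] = 6*(9 - 8*y)/(-4*y^2 + 9*y + 2)^2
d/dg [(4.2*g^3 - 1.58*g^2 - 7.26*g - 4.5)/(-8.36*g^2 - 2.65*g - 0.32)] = (-35.112*g^4 - 22.26*g^3 - 60.5386*g^2 - 74.2288*g - 9.6018)/(69.8896*g^4 + 44.308*g^3 + 12.3729*g^2 + 1.696*g + 0.1024)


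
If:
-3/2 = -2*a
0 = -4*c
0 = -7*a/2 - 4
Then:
No Solution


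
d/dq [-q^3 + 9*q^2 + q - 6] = -3*q^2 + 18*q + 1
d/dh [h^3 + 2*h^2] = h*(3*h + 4)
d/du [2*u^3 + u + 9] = 6*u^2 + 1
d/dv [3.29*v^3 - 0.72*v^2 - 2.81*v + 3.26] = 9.87*v^2 - 1.44*v - 2.81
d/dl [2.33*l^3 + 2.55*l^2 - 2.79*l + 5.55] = 6.99*l^2 + 5.1*l - 2.79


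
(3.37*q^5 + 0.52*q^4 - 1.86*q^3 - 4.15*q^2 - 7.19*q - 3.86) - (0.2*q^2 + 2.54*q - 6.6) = 3.37*q^5 + 0.52*q^4 - 1.86*q^3 - 4.35*q^2 - 9.73*q + 2.74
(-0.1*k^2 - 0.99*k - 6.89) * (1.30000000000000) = -0.13*k^2 - 1.287*k - 8.957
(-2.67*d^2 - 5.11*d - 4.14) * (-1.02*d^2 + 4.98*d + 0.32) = 2.7234*d^4 - 8.0844*d^3 - 22.0794*d^2 - 22.2524*d - 1.3248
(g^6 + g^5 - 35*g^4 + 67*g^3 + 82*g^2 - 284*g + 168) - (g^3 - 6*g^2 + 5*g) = g^6 + g^5 - 35*g^4 + 66*g^3 + 88*g^2 - 289*g + 168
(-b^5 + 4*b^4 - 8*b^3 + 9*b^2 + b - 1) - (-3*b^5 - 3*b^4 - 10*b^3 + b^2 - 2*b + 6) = 2*b^5 + 7*b^4 + 2*b^3 + 8*b^2 + 3*b - 7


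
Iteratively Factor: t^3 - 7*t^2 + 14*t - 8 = (t - 1)*(t^2 - 6*t + 8) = (t - 4)*(t - 1)*(t - 2)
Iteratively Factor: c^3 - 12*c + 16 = (c - 2)*(c^2 + 2*c - 8) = (c - 2)^2*(c + 4)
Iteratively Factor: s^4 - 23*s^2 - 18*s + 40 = (s - 1)*(s^3 + s^2 - 22*s - 40) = (s - 1)*(s + 4)*(s^2 - 3*s - 10) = (s - 5)*(s - 1)*(s + 4)*(s + 2)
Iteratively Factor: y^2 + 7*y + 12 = (y + 4)*(y + 3)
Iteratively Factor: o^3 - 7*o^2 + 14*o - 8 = (o - 2)*(o^2 - 5*o + 4) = (o - 2)*(o - 1)*(o - 4)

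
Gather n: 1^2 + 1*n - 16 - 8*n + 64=49 - 7*n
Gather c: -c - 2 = -c - 2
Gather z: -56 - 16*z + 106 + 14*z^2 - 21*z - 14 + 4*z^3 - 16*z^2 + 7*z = 4*z^3 - 2*z^2 - 30*z + 36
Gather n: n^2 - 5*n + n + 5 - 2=n^2 - 4*n + 3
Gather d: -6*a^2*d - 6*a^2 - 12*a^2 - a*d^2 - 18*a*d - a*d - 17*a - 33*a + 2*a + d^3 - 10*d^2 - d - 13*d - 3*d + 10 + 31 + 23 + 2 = -18*a^2 - 48*a + d^3 + d^2*(-a - 10) + d*(-6*a^2 - 19*a - 17) + 66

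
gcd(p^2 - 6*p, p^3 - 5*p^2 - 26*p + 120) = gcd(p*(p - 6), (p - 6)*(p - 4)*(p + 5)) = p - 6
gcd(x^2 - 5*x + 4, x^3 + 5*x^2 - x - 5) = x - 1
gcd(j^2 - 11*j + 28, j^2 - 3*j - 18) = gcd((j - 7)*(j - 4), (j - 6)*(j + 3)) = 1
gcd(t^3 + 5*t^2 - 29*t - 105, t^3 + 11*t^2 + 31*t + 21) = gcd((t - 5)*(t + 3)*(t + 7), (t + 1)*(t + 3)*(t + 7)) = t^2 + 10*t + 21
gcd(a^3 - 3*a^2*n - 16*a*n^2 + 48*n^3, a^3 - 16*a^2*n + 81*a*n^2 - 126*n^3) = a - 3*n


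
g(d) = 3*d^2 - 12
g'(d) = 6*d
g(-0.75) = -10.31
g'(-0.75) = -4.50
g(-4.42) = 46.61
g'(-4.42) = -26.52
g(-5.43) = 76.45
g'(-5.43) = -32.58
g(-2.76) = 10.85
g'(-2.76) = -16.56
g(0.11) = -11.96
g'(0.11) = 0.66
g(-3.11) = 17.02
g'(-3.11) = -18.66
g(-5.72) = 86.16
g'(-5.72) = -34.32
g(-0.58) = -10.99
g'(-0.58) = -3.48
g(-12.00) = 420.00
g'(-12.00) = -72.00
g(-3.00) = 15.00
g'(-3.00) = -18.00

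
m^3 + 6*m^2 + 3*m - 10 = (m - 1)*(m + 2)*(m + 5)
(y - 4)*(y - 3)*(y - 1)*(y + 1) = y^4 - 7*y^3 + 11*y^2 + 7*y - 12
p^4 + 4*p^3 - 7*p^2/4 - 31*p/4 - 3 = (p - 3/2)*(p + 1/2)*(p + 1)*(p + 4)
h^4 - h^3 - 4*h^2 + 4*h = h*(h - 2)*(h - 1)*(h + 2)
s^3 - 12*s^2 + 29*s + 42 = (s - 7)*(s - 6)*(s + 1)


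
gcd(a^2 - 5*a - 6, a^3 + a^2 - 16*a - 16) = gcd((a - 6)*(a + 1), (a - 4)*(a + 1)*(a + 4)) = a + 1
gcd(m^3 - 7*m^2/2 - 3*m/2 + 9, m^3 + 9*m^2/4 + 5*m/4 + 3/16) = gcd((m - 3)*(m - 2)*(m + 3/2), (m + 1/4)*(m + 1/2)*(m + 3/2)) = m + 3/2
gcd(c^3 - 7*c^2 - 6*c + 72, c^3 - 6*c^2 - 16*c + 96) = c^2 - 10*c + 24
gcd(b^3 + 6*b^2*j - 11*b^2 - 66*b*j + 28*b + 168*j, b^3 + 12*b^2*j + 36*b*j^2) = b + 6*j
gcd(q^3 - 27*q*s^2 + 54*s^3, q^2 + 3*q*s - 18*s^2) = q^2 + 3*q*s - 18*s^2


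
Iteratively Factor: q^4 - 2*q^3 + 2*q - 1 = (q - 1)*(q^3 - q^2 - q + 1) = (q - 1)^2*(q^2 - 1) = (q - 1)^2*(q + 1)*(q - 1)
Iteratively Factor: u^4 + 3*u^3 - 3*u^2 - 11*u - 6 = (u - 2)*(u^3 + 5*u^2 + 7*u + 3) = (u - 2)*(u + 3)*(u^2 + 2*u + 1) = (u - 2)*(u + 1)*(u + 3)*(u + 1)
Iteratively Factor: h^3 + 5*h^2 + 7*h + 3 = (h + 1)*(h^2 + 4*h + 3) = (h + 1)^2*(h + 3)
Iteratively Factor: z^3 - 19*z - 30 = (z + 2)*(z^2 - 2*z - 15) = (z - 5)*(z + 2)*(z + 3)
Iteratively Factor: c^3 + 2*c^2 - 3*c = (c - 1)*(c^2 + 3*c) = c*(c - 1)*(c + 3)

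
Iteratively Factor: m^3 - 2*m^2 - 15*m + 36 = (m - 3)*(m^2 + m - 12) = (m - 3)*(m + 4)*(m - 3)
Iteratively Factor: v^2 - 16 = (v - 4)*(v + 4)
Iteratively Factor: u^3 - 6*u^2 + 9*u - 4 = (u - 1)*(u^2 - 5*u + 4) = (u - 1)^2*(u - 4)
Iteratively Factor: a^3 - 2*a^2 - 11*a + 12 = (a - 4)*(a^2 + 2*a - 3) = (a - 4)*(a - 1)*(a + 3)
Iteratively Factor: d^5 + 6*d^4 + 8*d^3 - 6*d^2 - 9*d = (d + 3)*(d^4 + 3*d^3 - d^2 - 3*d) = (d - 1)*(d + 3)*(d^3 + 4*d^2 + 3*d) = d*(d - 1)*(d + 3)*(d^2 + 4*d + 3) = d*(d - 1)*(d + 3)^2*(d + 1)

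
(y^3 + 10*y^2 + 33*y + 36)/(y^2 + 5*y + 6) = (y^2 + 7*y + 12)/(y + 2)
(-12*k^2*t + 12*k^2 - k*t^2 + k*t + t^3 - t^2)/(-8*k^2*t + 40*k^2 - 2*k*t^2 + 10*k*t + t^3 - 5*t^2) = (3*k*t - 3*k + t^2 - t)/(2*k*t - 10*k + t^2 - 5*t)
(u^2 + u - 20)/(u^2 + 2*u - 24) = (u + 5)/(u + 6)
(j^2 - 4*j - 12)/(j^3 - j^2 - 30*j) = (j + 2)/(j*(j + 5))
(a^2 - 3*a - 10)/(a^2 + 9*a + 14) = (a - 5)/(a + 7)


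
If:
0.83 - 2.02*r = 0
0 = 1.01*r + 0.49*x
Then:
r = 0.41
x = -0.85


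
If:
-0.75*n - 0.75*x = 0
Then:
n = -x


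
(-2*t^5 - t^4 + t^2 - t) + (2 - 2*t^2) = -2*t^5 - t^4 - t^2 - t + 2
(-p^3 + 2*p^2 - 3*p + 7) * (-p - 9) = p^4 + 7*p^3 - 15*p^2 + 20*p - 63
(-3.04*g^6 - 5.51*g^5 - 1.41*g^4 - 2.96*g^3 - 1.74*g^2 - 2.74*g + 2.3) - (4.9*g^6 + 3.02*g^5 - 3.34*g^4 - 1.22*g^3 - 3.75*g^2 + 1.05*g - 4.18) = -7.94*g^6 - 8.53*g^5 + 1.93*g^4 - 1.74*g^3 + 2.01*g^2 - 3.79*g + 6.48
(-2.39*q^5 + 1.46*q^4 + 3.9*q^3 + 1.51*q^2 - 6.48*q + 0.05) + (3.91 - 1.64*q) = -2.39*q^5 + 1.46*q^4 + 3.9*q^3 + 1.51*q^2 - 8.12*q + 3.96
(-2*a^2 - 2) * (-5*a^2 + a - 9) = 10*a^4 - 2*a^3 + 28*a^2 - 2*a + 18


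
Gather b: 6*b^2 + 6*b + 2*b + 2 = 6*b^2 + 8*b + 2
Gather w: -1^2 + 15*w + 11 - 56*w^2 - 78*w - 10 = -56*w^2 - 63*w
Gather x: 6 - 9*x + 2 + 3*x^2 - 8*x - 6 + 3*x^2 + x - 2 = 6*x^2 - 16*x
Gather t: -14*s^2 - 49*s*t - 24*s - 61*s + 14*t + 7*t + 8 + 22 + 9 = -14*s^2 - 85*s + t*(21 - 49*s) + 39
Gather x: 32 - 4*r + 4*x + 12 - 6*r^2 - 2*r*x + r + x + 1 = -6*r^2 - 3*r + x*(5 - 2*r) + 45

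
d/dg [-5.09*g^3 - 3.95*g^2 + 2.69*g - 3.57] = -15.27*g^2 - 7.9*g + 2.69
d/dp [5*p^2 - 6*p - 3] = 10*p - 6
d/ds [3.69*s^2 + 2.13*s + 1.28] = 7.38*s + 2.13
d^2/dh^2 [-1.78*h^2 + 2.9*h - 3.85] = -3.56000000000000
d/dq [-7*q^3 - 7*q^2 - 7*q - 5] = -21*q^2 - 14*q - 7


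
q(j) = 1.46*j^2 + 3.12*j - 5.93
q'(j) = 2.92*j + 3.12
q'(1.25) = 6.77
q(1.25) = 0.25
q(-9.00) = 84.25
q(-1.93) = -6.51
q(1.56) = 2.49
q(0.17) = -5.36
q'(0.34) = 4.11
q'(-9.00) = -23.16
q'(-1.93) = -2.52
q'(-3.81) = -8.01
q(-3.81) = 3.38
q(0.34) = -4.70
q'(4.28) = 15.62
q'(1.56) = 7.68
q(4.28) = 34.17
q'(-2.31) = -3.63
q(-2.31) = -5.35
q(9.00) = 140.41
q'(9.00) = 29.40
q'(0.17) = 3.62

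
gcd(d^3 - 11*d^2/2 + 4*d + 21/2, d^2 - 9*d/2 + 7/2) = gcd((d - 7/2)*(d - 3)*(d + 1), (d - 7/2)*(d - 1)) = d - 7/2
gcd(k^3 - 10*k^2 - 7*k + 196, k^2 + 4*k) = k + 4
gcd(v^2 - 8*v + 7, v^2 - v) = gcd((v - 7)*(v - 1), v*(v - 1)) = v - 1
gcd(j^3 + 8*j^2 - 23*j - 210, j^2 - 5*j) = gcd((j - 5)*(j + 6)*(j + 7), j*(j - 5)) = j - 5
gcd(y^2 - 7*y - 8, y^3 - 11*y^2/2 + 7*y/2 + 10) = y + 1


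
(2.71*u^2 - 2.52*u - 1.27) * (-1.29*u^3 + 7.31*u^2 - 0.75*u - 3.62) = -3.4959*u^5 + 23.0609*u^4 - 18.8154*u^3 - 17.2039*u^2 + 10.0749*u + 4.5974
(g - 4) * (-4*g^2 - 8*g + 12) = -4*g^3 + 8*g^2 + 44*g - 48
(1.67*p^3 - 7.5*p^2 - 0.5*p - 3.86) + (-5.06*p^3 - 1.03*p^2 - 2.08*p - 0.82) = -3.39*p^3 - 8.53*p^2 - 2.58*p - 4.68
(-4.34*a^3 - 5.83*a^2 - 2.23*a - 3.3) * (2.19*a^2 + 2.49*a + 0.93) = -9.5046*a^5 - 23.5743*a^4 - 23.4366*a^3 - 18.2016*a^2 - 10.2909*a - 3.069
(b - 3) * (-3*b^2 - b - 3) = -3*b^3 + 8*b^2 + 9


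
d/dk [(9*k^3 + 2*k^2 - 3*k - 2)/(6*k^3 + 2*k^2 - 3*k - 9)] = (6*k^4 - 18*k^3 - 207*k^2 - 28*k + 21)/(36*k^6 + 24*k^5 - 32*k^4 - 120*k^3 - 27*k^2 + 54*k + 81)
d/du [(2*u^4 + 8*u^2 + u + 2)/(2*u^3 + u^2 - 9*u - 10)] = (4*u^6 + 4*u^5 - 70*u^4 - 84*u^3 - 85*u^2 - 164*u + 8)/(4*u^6 + 4*u^5 - 35*u^4 - 58*u^3 + 61*u^2 + 180*u + 100)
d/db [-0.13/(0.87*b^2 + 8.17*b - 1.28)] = (0.2262*b + 1.0621)/(0.87*b^2 + 8.17*b - 1.28)^2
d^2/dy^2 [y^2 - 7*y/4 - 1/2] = 2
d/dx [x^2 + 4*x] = 2*x + 4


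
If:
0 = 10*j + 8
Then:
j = -4/5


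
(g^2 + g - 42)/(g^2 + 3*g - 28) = (g - 6)/(g - 4)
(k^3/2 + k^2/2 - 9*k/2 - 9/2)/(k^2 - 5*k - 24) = (k^2 - 2*k - 3)/(2*(k - 8))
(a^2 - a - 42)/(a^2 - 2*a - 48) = (a - 7)/(a - 8)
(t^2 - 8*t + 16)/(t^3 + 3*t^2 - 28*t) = (t - 4)/(t*(t + 7))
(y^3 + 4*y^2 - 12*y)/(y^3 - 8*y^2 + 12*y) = (y + 6)/(y - 6)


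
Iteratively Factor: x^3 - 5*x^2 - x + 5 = (x - 1)*(x^2 - 4*x - 5) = (x - 5)*(x - 1)*(x + 1)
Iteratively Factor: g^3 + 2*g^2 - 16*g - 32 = (g + 2)*(g^2 - 16) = (g - 4)*(g + 2)*(g + 4)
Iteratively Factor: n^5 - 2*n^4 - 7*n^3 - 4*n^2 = (n)*(n^4 - 2*n^3 - 7*n^2 - 4*n) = n*(n + 1)*(n^3 - 3*n^2 - 4*n) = n*(n - 4)*(n + 1)*(n^2 + n) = n*(n - 4)*(n + 1)^2*(n)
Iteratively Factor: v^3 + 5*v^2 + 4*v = (v + 4)*(v^2 + v) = v*(v + 4)*(v + 1)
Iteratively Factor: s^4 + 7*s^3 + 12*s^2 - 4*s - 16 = (s - 1)*(s^3 + 8*s^2 + 20*s + 16) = (s - 1)*(s + 2)*(s^2 + 6*s + 8) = (s - 1)*(s + 2)*(s + 4)*(s + 2)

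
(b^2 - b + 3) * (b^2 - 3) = b^4 - b^3 + 3*b - 9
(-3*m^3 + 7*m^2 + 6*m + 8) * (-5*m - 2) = 15*m^4 - 29*m^3 - 44*m^2 - 52*m - 16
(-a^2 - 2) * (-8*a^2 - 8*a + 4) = 8*a^4 + 8*a^3 + 12*a^2 + 16*a - 8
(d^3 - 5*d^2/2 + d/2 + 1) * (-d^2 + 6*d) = -d^5 + 17*d^4/2 - 31*d^3/2 + 2*d^2 + 6*d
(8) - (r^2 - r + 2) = -r^2 + r + 6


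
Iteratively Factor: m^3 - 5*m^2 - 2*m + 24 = (m - 4)*(m^2 - m - 6) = (m - 4)*(m - 3)*(m + 2)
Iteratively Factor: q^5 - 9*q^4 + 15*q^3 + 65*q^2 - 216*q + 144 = (q - 3)*(q^4 - 6*q^3 - 3*q^2 + 56*q - 48) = (q - 3)*(q - 1)*(q^3 - 5*q^2 - 8*q + 48) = (q - 4)*(q - 3)*(q - 1)*(q^2 - q - 12) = (q - 4)*(q - 3)*(q - 1)*(q + 3)*(q - 4)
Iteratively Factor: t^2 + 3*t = (t + 3)*(t)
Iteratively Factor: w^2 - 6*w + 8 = (w - 2)*(w - 4)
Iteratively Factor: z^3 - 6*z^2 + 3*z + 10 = (z + 1)*(z^2 - 7*z + 10) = (z - 2)*(z + 1)*(z - 5)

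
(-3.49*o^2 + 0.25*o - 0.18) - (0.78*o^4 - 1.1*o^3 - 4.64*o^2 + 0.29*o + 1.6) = -0.78*o^4 + 1.1*o^3 + 1.15*o^2 - 0.04*o - 1.78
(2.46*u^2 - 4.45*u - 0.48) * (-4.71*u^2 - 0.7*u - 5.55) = -11.5866*u^4 + 19.2375*u^3 - 8.2772*u^2 + 25.0335*u + 2.664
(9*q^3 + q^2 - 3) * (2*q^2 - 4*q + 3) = 18*q^5 - 34*q^4 + 23*q^3 - 3*q^2 + 12*q - 9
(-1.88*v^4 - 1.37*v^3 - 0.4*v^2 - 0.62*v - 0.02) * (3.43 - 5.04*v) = 9.4752*v^5 + 0.4564*v^4 - 2.6831*v^3 + 1.7528*v^2 - 2.0258*v - 0.0686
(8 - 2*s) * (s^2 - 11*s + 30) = -2*s^3 + 30*s^2 - 148*s + 240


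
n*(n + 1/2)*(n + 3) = n^3 + 7*n^2/2 + 3*n/2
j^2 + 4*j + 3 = (j + 1)*(j + 3)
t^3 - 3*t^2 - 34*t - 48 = (t - 8)*(t + 2)*(t + 3)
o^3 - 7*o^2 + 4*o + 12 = (o - 6)*(o - 2)*(o + 1)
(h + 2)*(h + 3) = h^2 + 5*h + 6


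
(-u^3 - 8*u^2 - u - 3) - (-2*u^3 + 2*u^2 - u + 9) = u^3 - 10*u^2 - 12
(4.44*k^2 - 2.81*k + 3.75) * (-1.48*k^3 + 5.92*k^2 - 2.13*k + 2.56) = -6.5712*k^5 + 30.4436*k^4 - 31.6424*k^3 + 39.5517*k^2 - 15.1811*k + 9.6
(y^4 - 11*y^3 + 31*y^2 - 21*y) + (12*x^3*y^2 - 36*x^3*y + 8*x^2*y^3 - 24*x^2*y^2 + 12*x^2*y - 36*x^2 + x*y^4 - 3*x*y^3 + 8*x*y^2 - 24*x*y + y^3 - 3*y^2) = 12*x^3*y^2 - 36*x^3*y + 8*x^2*y^3 - 24*x^2*y^2 + 12*x^2*y - 36*x^2 + x*y^4 - 3*x*y^3 + 8*x*y^2 - 24*x*y + y^4 - 10*y^3 + 28*y^2 - 21*y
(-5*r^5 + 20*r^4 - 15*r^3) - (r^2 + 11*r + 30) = -5*r^5 + 20*r^4 - 15*r^3 - r^2 - 11*r - 30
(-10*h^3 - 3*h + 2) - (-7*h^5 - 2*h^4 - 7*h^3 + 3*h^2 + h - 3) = 7*h^5 + 2*h^4 - 3*h^3 - 3*h^2 - 4*h + 5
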